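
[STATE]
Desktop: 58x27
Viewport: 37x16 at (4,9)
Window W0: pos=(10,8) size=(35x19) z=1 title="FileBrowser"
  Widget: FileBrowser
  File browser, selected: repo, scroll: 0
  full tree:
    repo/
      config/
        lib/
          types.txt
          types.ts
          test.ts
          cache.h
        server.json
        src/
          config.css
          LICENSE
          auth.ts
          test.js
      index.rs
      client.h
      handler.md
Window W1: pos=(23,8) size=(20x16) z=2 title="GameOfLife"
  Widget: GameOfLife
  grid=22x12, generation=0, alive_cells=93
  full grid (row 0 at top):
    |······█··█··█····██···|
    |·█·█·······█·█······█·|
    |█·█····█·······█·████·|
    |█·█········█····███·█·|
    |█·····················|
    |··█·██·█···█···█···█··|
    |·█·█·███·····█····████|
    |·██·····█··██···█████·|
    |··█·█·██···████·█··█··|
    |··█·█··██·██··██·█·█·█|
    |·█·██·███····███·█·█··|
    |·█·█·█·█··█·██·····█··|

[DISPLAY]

      ┃ FileBrowser┃ GameOfLife      
      ┠────────────┠─────────────────
      ┃> [-] repo/ ┃Gen: 0           
      ┃    [+] conf┃····█··█··█····██
      ┃    index.rs┃·█·······█·█·····
      ┃    client.h┃█····█·······█·██
      ┃    handler.┃█········█····███
      ┃            ┃·················
      ┃            ┃█·██·█···█···█···
      ┃            ┃·█·███·····█····█
      ┃            ┃█·····█··██···███
      ┃            ┃█·█·██···████·█··
      ┃            ┃█·█··██·██··██·█·
      ┃            ┃·██·███····███·█·
      ┃            ┗━━━━━━━━━━━━━━━━━
      ┃                              


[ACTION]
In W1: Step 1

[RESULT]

      ┃ FileBrowser┃ GameOfLife      
      ┠────────────┠─────────────────
      ┃> [-] repo/ ┃Gen: 1           
      ┃    [+] conf┃··········█······
      ┃    index.rs┃█·········█···█··
      ┃    client.h┃██········█······
      ┃    handler.┃··············█··
      ┃            ┃·█············███
      ┃            ┃████·█··········█
      ┃            ┃·█·█·██··█····█··
      ┃            ┃··█···█··█··███··
      ┃            ┃█··██··█····█····
      ┃            ┃█·█····███·····█·
      ┃            ┃········█····█···
      ┃            ┗━━━━━━━━━━━━━━━━━
      ┃                              


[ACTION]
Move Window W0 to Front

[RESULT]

      ┃ FileBrowser                  
      ┠──────────────────────────────
      ┃> [-] repo/                   
      ┃    [+] config/               
      ┃    index.rs                  
      ┃    client.h                  
      ┃    handler.md                
      ┃                              
      ┃                              
      ┃                              
      ┃                              
      ┃                              
      ┃                              
      ┃                              
      ┃                              
      ┃                              


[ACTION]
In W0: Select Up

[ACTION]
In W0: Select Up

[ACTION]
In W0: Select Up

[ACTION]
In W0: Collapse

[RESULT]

      ┃ FileBrowser                  
      ┠──────────────────────────────
      ┃> [+] repo/                   
      ┃                              
      ┃                              
      ┃                              
      ┃                              
      ┃                              
      ┃                              
      ┃                              
      ┃                              
      ┃                              
      ┃                              
      ┃                              
      ┃                              
      ┃                              


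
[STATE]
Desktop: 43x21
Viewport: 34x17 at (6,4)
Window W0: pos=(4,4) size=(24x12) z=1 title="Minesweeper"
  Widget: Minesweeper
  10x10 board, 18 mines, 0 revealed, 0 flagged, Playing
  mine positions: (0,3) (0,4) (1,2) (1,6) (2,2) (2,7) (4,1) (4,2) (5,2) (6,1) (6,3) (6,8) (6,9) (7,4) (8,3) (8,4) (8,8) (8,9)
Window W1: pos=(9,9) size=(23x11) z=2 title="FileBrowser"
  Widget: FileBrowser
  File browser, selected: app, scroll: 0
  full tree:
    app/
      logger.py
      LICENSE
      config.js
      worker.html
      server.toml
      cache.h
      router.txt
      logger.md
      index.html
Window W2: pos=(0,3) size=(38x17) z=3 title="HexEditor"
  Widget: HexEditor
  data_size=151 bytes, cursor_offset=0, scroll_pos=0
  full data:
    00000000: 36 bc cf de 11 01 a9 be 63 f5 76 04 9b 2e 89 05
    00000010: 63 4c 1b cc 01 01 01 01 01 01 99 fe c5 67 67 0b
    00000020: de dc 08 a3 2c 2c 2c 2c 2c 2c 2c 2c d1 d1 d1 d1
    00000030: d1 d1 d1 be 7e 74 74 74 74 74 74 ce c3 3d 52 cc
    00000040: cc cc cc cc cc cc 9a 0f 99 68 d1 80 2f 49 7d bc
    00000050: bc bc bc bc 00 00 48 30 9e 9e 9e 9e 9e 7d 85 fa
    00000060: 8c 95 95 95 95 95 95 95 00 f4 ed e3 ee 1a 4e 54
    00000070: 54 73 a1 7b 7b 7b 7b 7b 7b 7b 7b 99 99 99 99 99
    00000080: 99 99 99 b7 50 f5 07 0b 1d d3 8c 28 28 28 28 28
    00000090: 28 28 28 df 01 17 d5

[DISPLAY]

ditor                          ┃  
───────────────────────────────┨  
000  36 bc cf de 11 01 a9 be  6┃  
010  63 4c 1b cc 01 01 01 01  0┃  
020  de dc 08 a3 2c 2c 2c 2c  2┃  
030  d1 d1 d1 be 7e 74 74 74  7┃  
040  cc cc cc cc cc cc 9a 0f  9┃  
050  bc bc bc bc 00 00 48 30  9┃  
060  8c 95 95 95 95 95 95 95  0┃  
070  54 73 a1 7b 7b 7b 7b 7b  7┃  
080  99 99 99 b7 50 f5 07 0b  1┃  
090  28 28 28 df 01 17 d5      ┃  
                               ┃  
                               ┃  
                               ┃  
━━━━━━━━━━━━━━━━━━━━━━━━━━━━━━━┛  
                                  


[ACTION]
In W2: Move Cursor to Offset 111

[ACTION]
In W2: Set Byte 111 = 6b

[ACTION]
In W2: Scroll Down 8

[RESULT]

ditor                          ┃  
───────────────────────────────┨  
080  99 99 99 b7 50 f5 07 0b  1┃  
090  28 28 28 df 01 17 d5      ┃  
                               ┃  
                               ┃  
                               ┃  
                               ┃  
                               ┃  
                               ┃  
                               ┃  
                               ┃  
                               ┃  
                               ┃  
                               ┃  
━━━━━━━━━━━━━━━━━━━━━━━━━━━━━━━┛  
                                  


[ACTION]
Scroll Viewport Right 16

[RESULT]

or                          ┃     
────────────────────────────┨     
  99 99 99 b7 50 f5 07 0b  1┃     
  28 28 28 df 01 17 d5      ┃     
                            ┃     
                            ┃     
                            ┃     
                            ┃     
                            ┃     
                            ┃     
                            ┃     
                            ┃     
                            ┃     
                            ┃     
                            ┃     
━━━━━━━━━━━━━━━━━━━━━━━━━━━━┛     
                                  


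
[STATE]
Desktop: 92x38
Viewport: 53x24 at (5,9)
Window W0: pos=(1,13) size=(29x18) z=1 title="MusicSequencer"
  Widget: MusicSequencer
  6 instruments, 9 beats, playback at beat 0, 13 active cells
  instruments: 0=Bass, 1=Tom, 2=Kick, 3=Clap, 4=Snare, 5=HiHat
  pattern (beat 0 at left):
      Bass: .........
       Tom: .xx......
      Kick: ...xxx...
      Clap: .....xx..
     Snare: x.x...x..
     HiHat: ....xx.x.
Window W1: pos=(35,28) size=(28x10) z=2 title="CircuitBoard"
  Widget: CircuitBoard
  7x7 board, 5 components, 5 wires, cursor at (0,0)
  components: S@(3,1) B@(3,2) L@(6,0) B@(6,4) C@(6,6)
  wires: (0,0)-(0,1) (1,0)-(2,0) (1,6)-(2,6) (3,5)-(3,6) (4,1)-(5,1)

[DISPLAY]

                                                     
                                                     
                                                     
                                                     
━━━━━━━━━━━━━━━━━━━━━━━━┓                            
sicSequencer            ┃                            
────────────────────────┨                            
   ▼12345678            ┃                            
ass·········            ┃                            
Tom·██······            ┃                            
ick···███···            ┃                            
lap·····██··            ┃                            
are█·█···█··            ┃                            
Hat····██·█·            ┃                            
                        ┃                            
                        ┃                            
                        ┃                            
                        ┃                            
                        ┃                            
                        ┃     ┏━━━━━━━━━━━━━━━━━━━━━━
                        ┃     ┃ CircuitBoard         
━━━━━━━━━━━━━━━━━━━━━━━━┛     ┠──────────────────────
                              ┃   0 1 2 3 4 5 6      
                              ┃0  [.]─ ·             


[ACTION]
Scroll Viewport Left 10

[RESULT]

                                                     
                                                     
                                                     
                                                     
 ┏━━━━━━━━━━━━━━━━━━━━━━━━━━━┓                       
 ┃ MusicSequencer            ┃                       
 ┠───────────────────────────┨                       
 ┃      ▼12345678            ┃                       
 ┃  Bass·········            ┃                       
 ┃   Tom·██······            ┃                       
 ┃  Kick···███···            ┃                       
 ┃  Clap·····██··            ┃                       
 ┃ Snare█·█···█··            ┃                       
 ┃ HiHat····██·█·            ┃                       
 ┃                           ┃                       
 ┃                           ┃                       
 ┃                           ┃                       
 ┃                           ┃                       
 ┃                           ┃                       
 ┃                           ┃     ┏━━━━━━━━━━━━━━━━━
 ┃                           ┃     ┃ CircuitBoard    
 ┗━━━━━━━━━━━━━━━━━━━━━━━━━━━┛     ┠─────────────────
                                   ┃   0 1 2 3 4 5 6 
                                   ┃0  [.]─ ·        


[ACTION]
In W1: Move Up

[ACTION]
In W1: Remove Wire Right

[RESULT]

                                                     
                                                     
                                                     
                                                     
 ┏━━━━━━━━━━━━━━━━━━━━━━━━━━━┓                       
 ┃ MusicSequencer            ┃                       
 ┠───────────────────────────┨                       
 ┃      ▼12345678            ┃                       
 ┃  Bass·········            ┃                       
 ┃   Tom·██······            ┃                       
 ┃  Kick···███···            ┃                       
 ┃  Clap·····██··            ┃                       
 ┃ Snare█·█···█··            ┃                       
 ┃ HiHat····██·█·            ┃                       
 ┃                           ┃                       
 ┃                           ┃                       
 ┃                           ┃                       
 ┃                           ┃                       
 ┃                           ┃                       
 ┃                           ┃     ┏━━━━━━━━━━━━━━━━━
 ┃                           ┃     ┃ CircuitBoard    
 ┗━━━━━━━━━━━━━━━━━━━━━━━━━━━┛     ┠─────────────────
                                   ┃   0 1 2 3 4 5 6 
                                   ┃0  [.]           


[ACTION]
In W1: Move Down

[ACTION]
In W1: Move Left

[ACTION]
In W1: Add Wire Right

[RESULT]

                                                     
                                                     
                                                     
                                                     
 ┏━━━━━━━━━━━━━━━━━━━━━━━━━━━┓                       
 ┃ MusicSequencer            ┃                       
 ┠───────────────────────────┨                       
 ┃      ▼12345678            ┃                       
 ┃  Bass·········            ┃                       
 ┃   Tom·██······            ┃                       
 ┃  Kick···███···            ┃                       
 ┃  Clap·····██··            ┃                       
 ┃ Snare█·█···█··            ┃                       
 ┃ HiHat····██·█·            ┃                       
 ┃                           ┃                       
 ┃                           ┃                       
 ┃                           ┃                       
 ┃                           ┃                       
 ┃                           ┃                       
 ┃                           ┃     ┏━━━━━━━━━━━━━━━━━
 ┃                           ┃     ┃ CircuitBoard    
 ┗━━━━━━━━━━━━━━━━━━━━━━━━━━━┛     ┠─────────────────
                                   ┃   0 1 2 3 4 5 6 
                                   ┃0                


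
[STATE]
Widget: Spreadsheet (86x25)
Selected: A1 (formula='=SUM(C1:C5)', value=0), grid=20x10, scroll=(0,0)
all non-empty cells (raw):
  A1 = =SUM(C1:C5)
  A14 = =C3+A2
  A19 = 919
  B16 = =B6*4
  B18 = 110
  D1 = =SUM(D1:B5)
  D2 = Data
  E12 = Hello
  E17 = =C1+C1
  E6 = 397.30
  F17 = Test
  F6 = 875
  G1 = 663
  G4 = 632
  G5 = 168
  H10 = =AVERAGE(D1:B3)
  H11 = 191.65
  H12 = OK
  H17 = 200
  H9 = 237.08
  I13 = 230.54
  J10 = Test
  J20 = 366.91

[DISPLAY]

A1: =SUM(C1:C5)                                                                       
       A       B       C       D       E       F       G       H       I       J      
--------------------------------------------------------------------------------------
  1      [0]       0       0#CIRC!         0       0     663       0       0       0  
  2        0       0       0Data           0       0       0       0       0       0  
  3        0       0       0       0       0       0       0       0       0       0  
  4        0       0       0       0       0       0     632       0       0       0  
  5        0       0       0       0       0       0     168       0       0       0  
  6        0       0       0       0  397.30     875       0       0       0       0  
  7        0       0       0       0       0       0       0       0       0       0  
  8        0       0       0       0       0       0       0       0       0       0  
  9        0       0       0       0       0       0       0  237.08       0       0  
 10        0       0       0       0       0       0       0#CIRC!         0Test      
 11        0       0       0       0       0       0       0  191.65       0       0  
 12        0       0       0       0Hello          0       0OK             0       0  
 13        0       0       0       0       0       0       0       0  230.54       0  
 14        0       0       0       0       0       0       0       0       0       0  
 15        0       0       0       0       0       0       0       0       0       0  
 16        0       0       0       0       0       0       0       0       0       0  
 17        0       0       0       0       0Test           0     200       0       0  
 18        0     110       0       0       0       0       0       0       0       0  
 19      919       0       0       0       0       0       0       0       0       0  
 20        0       0       0       0       0       0       0       0       0  366.91  
                                                                                      
                                                                                      


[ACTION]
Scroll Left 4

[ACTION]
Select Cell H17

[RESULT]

H17: 200                                                                              
       A       B       C       D       E       F       G       H       I       J      
--------------------------------------------------------------------------------------
  1        0       0       0#CIRC!         0       0     663       0       0       0  
  2        0       0       0Data           0       0       0       0       0       0  
  3        0       0       0       0       0       0       0       0       0       0  
  4        0       0       0       0       0       0     632       0       0       0  
  5        0       0       0       0       0       0     168       0       0       0  
  6        0       0       0       0  397.30     875       0       0       0       0  
  7        0       0       0       0       0       0       0       0       0       0  
  8        0       0       0       0       0       0       0       0       0       0  
  9        0       0       0       0       0       0       0  237.08       0       0  
 10        0       0       0       0       0       0       0#CIRC!         0Test      
 11        0       0       0       0       0       0       0  191.65       0       0  
 12        0       0       0       0Hello          0       0OK             0       0  
 13        0       0       0       0       0       0       0       0  230.54       0  
 14        0       0       0       0       0       0       0       0       0       0  
 15        0       0       0       0       0       0       0       0       0       0  
 16        0       0       0       0       0       0       0       0       0       0  
 17        0       0       0       0       0Test           0   [200]       0       0  
 18        0     110       0       0       0       0       0       0       0       0  
 19      919       0       0       0       0       0       0       0       0       0  
 20        0       0       0       0       0       0       0       0       0  366.91  
                                                                                      
                                                                                      


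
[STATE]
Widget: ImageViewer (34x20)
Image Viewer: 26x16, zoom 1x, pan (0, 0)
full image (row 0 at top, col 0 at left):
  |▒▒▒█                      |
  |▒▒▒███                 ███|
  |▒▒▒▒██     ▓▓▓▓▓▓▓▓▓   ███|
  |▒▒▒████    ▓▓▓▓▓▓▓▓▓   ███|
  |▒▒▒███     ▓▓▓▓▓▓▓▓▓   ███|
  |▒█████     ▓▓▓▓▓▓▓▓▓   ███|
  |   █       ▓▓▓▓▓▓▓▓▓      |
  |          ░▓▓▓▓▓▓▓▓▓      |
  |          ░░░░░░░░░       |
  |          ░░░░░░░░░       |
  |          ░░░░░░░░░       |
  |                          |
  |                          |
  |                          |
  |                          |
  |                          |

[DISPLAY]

▒▒▒█                              
▒▒▒███                 ███        
▒▒▒▒██     ▓▓▓▓▓▓▓▓▓   ███        
▒▒▒████    ▓▓▓▓▓▓▓▓▓   ███        
▒▒▒███     ▓▓▓▓▓▓▓▓▓   ███        
▒█████     ▓▓▓▓▓▓▓▓▓   ███        
   █       ▓▓▓▓▓▓▓▓▓              
          ░▓▓▓▓▓▓▓▓▓              
          ░░░░░░░░░               
          ░░░░░░░░░               
          ░░░░░░░░░               
                                  
                                  
                                  
                                  
                                  
                                  
                                  
                                  
                                  


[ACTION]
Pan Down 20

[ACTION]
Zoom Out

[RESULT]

                                  
                                  
                                  
                                  
                                  
                                  
                                  
                                  
                                  
                                  
                                  
                                  
                                  
                                  
                                  
                                  
                                  
                                  
                                  
                                  


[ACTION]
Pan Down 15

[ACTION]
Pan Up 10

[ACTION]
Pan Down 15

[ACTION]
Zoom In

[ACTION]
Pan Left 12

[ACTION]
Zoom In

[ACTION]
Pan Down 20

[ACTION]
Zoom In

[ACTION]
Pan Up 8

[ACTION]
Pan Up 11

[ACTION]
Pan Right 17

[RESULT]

                       ░░░░░░░░░░░
                       ░░░░░░░░░░░
                       ░░░░░░░░░░░
                                  
                                  
                                  
                                  
                                  
                                  
                                  
                                  
                                  
                                  
                                  
                                  
                                  
                                  
                                  
                                  
                                  


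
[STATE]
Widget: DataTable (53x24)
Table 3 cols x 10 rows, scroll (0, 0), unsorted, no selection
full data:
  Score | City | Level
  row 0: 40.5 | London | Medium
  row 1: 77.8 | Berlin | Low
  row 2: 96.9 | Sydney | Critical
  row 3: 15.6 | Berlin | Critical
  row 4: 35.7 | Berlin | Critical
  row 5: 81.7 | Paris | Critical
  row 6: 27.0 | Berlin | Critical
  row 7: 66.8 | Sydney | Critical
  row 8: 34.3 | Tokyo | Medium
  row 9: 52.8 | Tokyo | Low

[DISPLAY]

Score│City  │Level                                   
─────┼──────┼────────                                
40.5 │London│Medium                                  
77.8 │Berlin│Low                                     
96.9 │Sydney│Critical                                
15.6 │Berlin│Critical                                
35.7 │Berlin│Critical                                
81.7 │Paris │Critical                                
27.0 │Berlin│Critical                                
66.8 │Sydney│Critical                                
34.3 │Tokyo │Medium                                  
52.8 │Tokyo │Low                                     
                                                     
                                                     
                                                     
                                                     
                                                     
                                                     
                                                     
                                                     
                                                     
                                                     
                                                     
                                                     


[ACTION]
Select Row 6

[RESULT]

Score│City  │Level                                   
─────┼──────┼────────                                
40.5 │London│Medium                                  
77.8 │Berlin│Low                                     
96.9 │Sydney│Critical                                
15.6 │Berlin│Critical                                
35.7 │Berlin│Critical                                
81.7 │Paris │Critical                                
>7.0 │Berlin│Critical                                
66.8 │Sydney│Critical                                
34.3 │Tokyo │Medium                                  
52.8 │Tokyo │Low                                     
                                                     
                                                     
                                                     
                                                     
                                                     
                                                     
                                                     
                                                     
                                                     
                                                     
                                                     
                                                     


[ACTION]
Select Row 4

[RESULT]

Score│City  │Level                                   
─────┼──────┼────────                                
40.5 │London│Medium                                  
77.8 │Berlin│Low                                     
96.9 │Sydney│Critical                                
15.6 │Berlin│Critical                                
>5.7 │Berlin│Critical                                
81.7 │Paris │Critical                                
27.0 │Berlin│Critical                                
66.8 │Sydney│Critical                                
34.3 │Tokyo │Medium                                  
52.8 │Tokyo │Low                                     
                                                     
                                                     
                                                     
                                                     
                                                     
                                                     
                                                     
                                                     
                                                     
                                                     
                                                     
                                                     


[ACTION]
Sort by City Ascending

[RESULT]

Score│City ▲│Level                                   
─────┼──────┼────────                                
77.8 │Berlin│Low                                     
15.6 │Berlin│Critical                                
35.7 │Berlin│Critical                                
27.0 │Berlin│Critical                                
>0.5 │London│Medium                                  
81.7 │Paris │Critical                                
96.9 │Sydney│Critical                                
66.8 │Sydney│Critical                                
34.3 │Tokyo │Medium                                  
52.8 │Tokyo │Low                                     
                                                     
                                                     
                                                     
                                                     
                                                     
                                                     
                                                     
                                                     
                                                     
                                                     
                                                     
                                                     


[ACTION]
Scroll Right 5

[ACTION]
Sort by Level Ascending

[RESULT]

Score│City  │Level  ▲                                
─────┼──────┼────────                                
15.6 │Berlin│Critical                                
35.7 │Berlin│Critical                                
27.0 │Berlin│Critical                                
81.7 │Paris │Critical                                
>6.9 │Sydney│Critical                                
66.8 │Sydney│Critical                                
77.8 │Berlin│Low                                     
52.8 │Tokyo │Low                                     
40.5 │London│Medium                                  
34.3 │Tokyo │Medium                                  
                                                     
                                                     
                                                     
                                                     
                                                     
                                                     
                                                     
                                                     
                                                     
                                                     
                                                     
                                                     


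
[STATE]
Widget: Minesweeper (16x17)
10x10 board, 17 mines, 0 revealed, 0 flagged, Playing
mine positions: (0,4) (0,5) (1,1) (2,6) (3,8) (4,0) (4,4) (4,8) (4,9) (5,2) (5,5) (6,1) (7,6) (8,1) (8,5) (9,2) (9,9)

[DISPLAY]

■■■■■■■■■■      
■■■■■■■■■■      
■■■■■■■■■■      
■■■■■■■■■■      
■■■■■■■■■■      
■■■■■■■■■■      
■■■■■■■■■■      
■■■■■■■■■■      
■■■■■■■■■■      
■■■■■■■■■■      
                
                
                
                
                
                
                


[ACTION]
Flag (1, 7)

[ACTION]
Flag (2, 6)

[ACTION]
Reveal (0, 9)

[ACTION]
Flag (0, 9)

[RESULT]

■■■■■■1         
■■■■■■21        
■■■■■■⚑211      
■■■■■■■■■■      
■■■■■■■■■■      
■■■■■■■■■■      
■■■■■■■■■■      
■■■■■■■■■■      
■■■■■■■■■■      
■■■■■■■■■■      
                
                
                
                
                
                
                


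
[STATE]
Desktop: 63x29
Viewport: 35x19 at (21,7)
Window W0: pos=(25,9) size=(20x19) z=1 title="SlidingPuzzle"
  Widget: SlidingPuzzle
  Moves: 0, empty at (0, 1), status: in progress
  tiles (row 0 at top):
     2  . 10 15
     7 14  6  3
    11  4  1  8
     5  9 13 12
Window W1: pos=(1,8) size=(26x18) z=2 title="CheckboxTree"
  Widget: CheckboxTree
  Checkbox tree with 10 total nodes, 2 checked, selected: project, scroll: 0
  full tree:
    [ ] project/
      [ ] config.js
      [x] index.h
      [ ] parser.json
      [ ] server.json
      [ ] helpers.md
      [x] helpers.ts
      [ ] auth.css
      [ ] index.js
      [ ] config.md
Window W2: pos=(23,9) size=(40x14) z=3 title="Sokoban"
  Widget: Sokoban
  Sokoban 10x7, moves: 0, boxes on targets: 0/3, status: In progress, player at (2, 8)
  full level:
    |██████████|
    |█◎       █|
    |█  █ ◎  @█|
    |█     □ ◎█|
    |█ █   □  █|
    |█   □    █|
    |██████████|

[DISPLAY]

                                   
━━━━━┓                             
  ┏━━━━━━━━━━━━━━━━━━━━━━━━━━━━━━━━
──┃ Sokoban                        
  ┠────────────────────────────────
  ┃██████████                      
  ┃█◎       █                      
  ┃█  █ ◎  @█                      
  ┃█     □ ◎█                      
  ┃█ █   □  █                      
  ┃█   □    █                      
  ┃██████████                      
  ┃Moves: 0  0/3                   
  ┃                                
  ┃                                
  ┗━━━━━━━━━━━━━━━━━━━━━━━━━━━━━━━━
     ┃                 ┃           
     ┃                 ┃           
━━━━━┛                 ┃           


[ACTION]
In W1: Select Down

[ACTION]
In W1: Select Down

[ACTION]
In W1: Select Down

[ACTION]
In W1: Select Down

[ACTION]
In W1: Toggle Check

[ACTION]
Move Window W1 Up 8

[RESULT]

     ┃                             
     ┃                             
  ┏━━━━━━━━━━━━━━━━━━━━━━━━━━━━━━━━
  ┃ Sokoban                        
  ┠────────────────────────────────
  ┃██████████                      
  ┃█◎       █                      
  ┃█  █ ◎  @█                      
  ┃█     □ ◎█                      
  ┃█ █   □  █                      
━━┃█   □    █                      
  ┃██████████                      
  ┃Moves: 0  0/3                   
  ┃                                
  ┃                                
  ┗━━━━━━━━━━━━━━━━━━━━━━━━━━━━━━━━
    ┃                  ┃           
    ┃                  ┃           
    ┃                  ┃           


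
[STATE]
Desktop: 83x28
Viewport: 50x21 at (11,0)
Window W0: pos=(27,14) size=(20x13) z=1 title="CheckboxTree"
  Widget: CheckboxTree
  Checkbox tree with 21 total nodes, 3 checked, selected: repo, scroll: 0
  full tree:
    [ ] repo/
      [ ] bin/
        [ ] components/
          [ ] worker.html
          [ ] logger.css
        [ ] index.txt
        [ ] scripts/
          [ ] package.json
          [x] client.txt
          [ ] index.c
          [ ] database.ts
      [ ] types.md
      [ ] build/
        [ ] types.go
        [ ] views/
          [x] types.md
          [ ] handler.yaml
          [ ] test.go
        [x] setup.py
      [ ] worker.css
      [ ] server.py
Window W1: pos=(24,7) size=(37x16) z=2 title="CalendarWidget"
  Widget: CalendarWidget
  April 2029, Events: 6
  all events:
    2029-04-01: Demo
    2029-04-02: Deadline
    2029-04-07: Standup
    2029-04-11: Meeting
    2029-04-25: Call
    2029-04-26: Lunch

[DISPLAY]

                                                  
                                                  
                                                  
                                                  
                                                  
                                                  
                                                  
             ┏━━━━━━━━━━━━━━━━━━━━━━━━━━━━━━━━━━━┓
             ┃ CalendarWidget                    ┃
             ┠───────────────────────────────────┨
             ┃             April 2029            ┃
             ┃Mo Tu We Th Fr Sa Su               ┃
             ┃                   1*              ┃
             ┃ 2*  3  4  5  6  7*  8             ┃
             ┃ 9 10 11* 12 13 14 15              ┃
             ┃16 17 18 19 20 21 22               ┃
             ┃23 24 25* 26* 27 28 29             ┃
             ┃30                                 ┃
             ┃                                   ┃
             ┃                                   ┃
             ┃                                   ┃


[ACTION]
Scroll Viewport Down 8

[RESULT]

             ┏━━━━━━━━━━━━━━━━━━━━━━━━━━━━━━━━━━━┓
             ┃ CalendarWidget                    ┃
             ┠───────────────────────────────────┨
             ┃             April 2029            ┃
             ┃Mo Tu We Th Fr Sa Su               ┃
             ┃                   1*              ┃
             ┃ 2*  3  4  5  6  7*  8             ┃
             ┃ 9 10 11* 12 13 14 15              ┃
             ┃16 17 18 19 20 21 22               ┃
             ┃23 24 25* 26* 27 28 29             ┃
             ┃30                                 ┃
             ┃                                   ┃
             ┃                                   ┃
             ┃                                   ┃
             ┃                                   ┃
             ┗━━━━━━━━━━━━━━━━━━━━━━━━━━━━━━━━━━━┛
                ┃     [-] scripts/ ┃              
                ┃       [ ] package┃              
                ┃       [x] client.┃              
                ┗━━━━━━━━━━━━━━━━━━┛              
                                                  


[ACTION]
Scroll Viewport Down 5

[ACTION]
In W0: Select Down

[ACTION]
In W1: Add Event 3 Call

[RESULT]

             ┏━━━━━━━━━━━━━━━━━━━━━━━━━━━━━━━━━━━┓
             ┃ CalendarWidget                    ┃
             ┠───────────────────────────────────┨
             ┃             April 2029            ┃
             ┃Mo Tu We Th Fr Sa Su               ┃
             ┃                   1*              ┃
             ┃ 2*  3*  4  5  6  7*  8            ┃
             ┃ 9 10 11* 12 13 14 15              ┃
             ┃16 17 18 19 20 21 22               ┃
             ┃23 24 25* 26* 27 28 29             ┃
             ┃30                                 ┃
             ┃                                   ┃
             ┃                                   ┃
             ┃                                   ┃
             ┃                                   ┃
             ┗━━━━━━━━━━━━━━━━━━━━━━━━━━━━━━━━━━━┛
                ┃     [-] scripts/ ┃              
                ┃       [ ] package┃              
                ┃       [x] client.┃              
                ┗━━━━━━━━━━━━━━━━━━┛              
                                                  
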